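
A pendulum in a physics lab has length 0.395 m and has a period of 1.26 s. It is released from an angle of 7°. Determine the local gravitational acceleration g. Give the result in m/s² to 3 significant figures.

From T = 2π√(L/g), g = 4π²L/T² = 4π² × 0.395/1.260² = 9.82 m/s².

9.82 m/s²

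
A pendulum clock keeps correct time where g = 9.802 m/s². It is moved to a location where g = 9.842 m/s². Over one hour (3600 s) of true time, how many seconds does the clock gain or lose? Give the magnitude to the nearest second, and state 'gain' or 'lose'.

gain 7 s

The clock's period scales as T ∝ 1/√g, so T'/T = √(9.802/9.842) = 0.997966.
In 3600 s of true time the clock registers 3600/0.997966 = 3607.3 s, so it gains 7 s.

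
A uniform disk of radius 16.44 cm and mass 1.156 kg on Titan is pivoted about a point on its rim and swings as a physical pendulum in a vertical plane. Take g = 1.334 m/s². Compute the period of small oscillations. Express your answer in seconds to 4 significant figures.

I_cm = ½mr² = 0.015622 kg·m². The pivot is at distance d = 0.1644 m from the centre of mass.
By the parallel-axis theorem, I = I_cm + md² = 0.015622 + 0.031244 = 0.046865 kg·m².
T = 2π√(I/(mgd)) = 2π√(0.046865/(1.156 × 1.334 × 0.1644)) = 2.701 s.

2.701 s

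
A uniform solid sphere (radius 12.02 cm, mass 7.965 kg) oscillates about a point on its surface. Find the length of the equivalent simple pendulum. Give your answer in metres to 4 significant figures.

0.1683 m

The equivalent simple-pendulum length is L_eq = I/(md), where I is about the pivot and d = 0.12020 m.
I_cm = (2/5)mR² = 0.046031 kg·m², so I = I_cm + md² = 0.046031 + 0.11508 = 0.16111 kg·m².
L_eq = 0.16111/(7.965 × 0.12020) = 0.1683 m.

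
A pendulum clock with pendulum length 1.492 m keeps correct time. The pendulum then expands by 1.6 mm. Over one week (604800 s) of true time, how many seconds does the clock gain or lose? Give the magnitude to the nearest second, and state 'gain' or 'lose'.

lose 324 s

T ∝ √L, so T'/T = √(1.49360/1.492) = 1.00054.
In 604800 s of true time the clock registers 604800/1.00054 = 604476.0 s, so it loses 324 s.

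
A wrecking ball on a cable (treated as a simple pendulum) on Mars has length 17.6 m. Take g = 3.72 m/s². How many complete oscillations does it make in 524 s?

38

T = 2π√(L/g) = 2π√(17.6/3.72) = 13.67 s.
Number of complete oscillations = ⌊524/13.67⌋ = ⌊38.34⌋ = 38.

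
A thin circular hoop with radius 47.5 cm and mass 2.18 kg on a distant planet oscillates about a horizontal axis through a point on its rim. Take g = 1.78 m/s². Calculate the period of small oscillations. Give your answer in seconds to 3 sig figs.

I_cm = mr² = 0.4919 kg·m². The pivot is at distance d = 0.475 m from the centre of mass.
By the parallel-axis theorem, I = I_cm + md² = 0.4919 + 0.4919 = 0.9837 kg·m².
T = 2π√(I/(mgd)) = 2π√(0.9837/(2.18 × 1.78 × 0.475)) = 4.59 s.

4.59 s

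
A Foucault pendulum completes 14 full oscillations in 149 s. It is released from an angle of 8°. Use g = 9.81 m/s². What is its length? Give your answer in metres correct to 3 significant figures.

T = 149/14 = 10.64 s.
From T = 2π√(L/g), L = gT²/(4π²) = 9.81 × 10.64²/(4π²) = 28.1 m.

28.1 m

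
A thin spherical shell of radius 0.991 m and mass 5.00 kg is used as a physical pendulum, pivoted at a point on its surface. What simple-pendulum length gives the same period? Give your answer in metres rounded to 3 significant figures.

The equivalent simple-pendulum length is L_eq = I/(md), where I is about the pivot and d = 0.9910 m.
I_cm = (2/3)mR² = 3.274 kg·m², so I = I_cm + md² = 3.274 + 4.910 = 8.184 kg·m².
L_eq = 8.184/(5.00 × 0.9910) = 1.65 m.

1.65 m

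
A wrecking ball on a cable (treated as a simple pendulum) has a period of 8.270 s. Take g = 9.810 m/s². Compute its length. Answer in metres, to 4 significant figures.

From T = 2π√(L/g), L = gT²/(4π²) = 9.810 × 8.2700²/(4π²) = 16.99 m.

16.99 m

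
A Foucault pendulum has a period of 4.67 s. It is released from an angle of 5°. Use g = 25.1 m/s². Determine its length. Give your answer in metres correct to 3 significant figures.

13.9 m

From T = 2π√(L/g), L = gT²/(4π²) = 25.1 × 4.670²/(4π²) = 13.9 m.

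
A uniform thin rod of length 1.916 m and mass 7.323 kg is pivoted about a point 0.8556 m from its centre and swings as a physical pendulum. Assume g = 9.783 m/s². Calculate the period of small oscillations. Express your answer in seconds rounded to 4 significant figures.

2.213 s

For a physical pendulum T = 2π√(I/(mgd)), with d = 0.85560 m from pivot to centre of mass.
I_cm = mL²/12 = 7.323 × 1.916²/12 = 2.2403 kg·m²; I = I_cm + md² = 2.2403 + 7.323 × 0.85560² = 7.6011 kg·m².
T = 2π√(7.6011/(7.323 × 9.783 × 0.85560)) = 2.213 s.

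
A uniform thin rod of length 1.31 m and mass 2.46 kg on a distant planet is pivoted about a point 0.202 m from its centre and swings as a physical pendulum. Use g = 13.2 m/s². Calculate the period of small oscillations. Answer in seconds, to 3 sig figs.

1.65 s

For a physical pendulum T = 2π√(I/(mgd)), with d = 0.2020 m from pivot to centre of mass.
I_cm = mL²/12 = 2.46 × 1.31²/12 = 0.3518 kg·m²; I = I_cm + md² = 0.3518 + 2.46 × 0.2020² = 0.4522 kg·m².
T = 2π√(0.4522/(2.46 × 13.2 × 0.2020)) = 1.65 s.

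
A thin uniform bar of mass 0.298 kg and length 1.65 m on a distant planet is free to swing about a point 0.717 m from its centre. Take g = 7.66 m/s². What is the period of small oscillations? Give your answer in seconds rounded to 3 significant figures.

For a physical pendulum T = 2π√(I/(mgd)), with d = 0.7170 m from pivot to centre of mass.
I_cm = mL²/12 = 0.298 × 1.65²/12 = 0.06761 kg·m²; I = I_cm + md² = 0.06761 + 0.298 × 0.7170² = 0.2208 kg·m².
T = 2π√(0.2208/(0.298 × 7.66 × 0.7170)) = 2.31 s.

2.31 s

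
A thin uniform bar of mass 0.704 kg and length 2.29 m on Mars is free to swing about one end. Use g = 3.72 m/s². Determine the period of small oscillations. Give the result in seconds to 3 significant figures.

4.03 s

For a physical pendulum T = 2π√(I/(mgd)), with d = 1.145 m from pivot to centre of mass.
I_cm = mL²/12 = 0.704 × 2.29²/12 = 0.3077 kg·m²; I = I_cm + md² = 0.3077 + 0.704 × 1.145² = 1.231 kg·m².
T = 2π√(1.231/(0.704 × 3.72 × 1.145)) = 4.03 s.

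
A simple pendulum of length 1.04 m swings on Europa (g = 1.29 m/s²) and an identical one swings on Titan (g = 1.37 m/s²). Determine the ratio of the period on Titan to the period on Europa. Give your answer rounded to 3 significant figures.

T ∝ 1/√g, so T₂/T₁ = √(g₁/g₂) = √(1.29/1.37) = 0.970.

0.970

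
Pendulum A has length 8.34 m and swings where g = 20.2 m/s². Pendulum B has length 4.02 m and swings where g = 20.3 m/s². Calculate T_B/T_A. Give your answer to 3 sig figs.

T = 2π√(L/g), so T_B/T_A = √((L_B/g_B)/(L_A/g_A)) = √((4.02/20.3)/(8.34/20.2)) = 0.693.

0.693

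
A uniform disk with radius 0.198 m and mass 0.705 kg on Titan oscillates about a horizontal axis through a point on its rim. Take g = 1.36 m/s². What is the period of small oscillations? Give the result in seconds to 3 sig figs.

I_cm = ½mr² = 0.01382 kg·m². The pivot is at distance d = 0.198 m from the centre of mass.
By the parallel-axis theorem, I = I_cm + md² = 0.01382 + 0.02764 = 0.04146 kg·m².
T = 2π√(I/(mgd)) = 2π√(0.04146/(0.705 × 1.36 × 0.198)) = 2.94 s.

2.94 s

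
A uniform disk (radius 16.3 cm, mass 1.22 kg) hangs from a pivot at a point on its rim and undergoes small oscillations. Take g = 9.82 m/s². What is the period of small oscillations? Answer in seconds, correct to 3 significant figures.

I_cm = ½mr² = 0.01621 kg·m². The pivot is at distance d = 0.163 m from the centre of mass.
By the parallel-axis theorem, I = I_cm + md² = 0.01621 + 0.03241 = 0.04862 kg·m².
T = 2π√(I/(mgd)) = 2π√(0.04862/(1.22 × 9.82 × 0.163)) = 0.991 s.

0.991 s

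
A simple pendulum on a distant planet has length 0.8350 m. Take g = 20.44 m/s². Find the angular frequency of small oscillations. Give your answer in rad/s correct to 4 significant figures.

ω = √(g/L) = √(20.44/0.8350) = 4.948 rad/s.

4.948 rad/s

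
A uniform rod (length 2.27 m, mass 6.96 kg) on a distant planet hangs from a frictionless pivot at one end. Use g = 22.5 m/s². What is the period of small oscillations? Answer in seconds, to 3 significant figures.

For a physical pendulum T = 2π√(I/(mgd)), with d = 1.135 m from pivot to centre of mass.
I_cm = mL²/12 = 6.96 × 2.27²/12 = 2.989 kg·m²; I = I_cm + md² = 2.989 + 6.96 × 1.135² = 11.95 kg·m².
T = 2π√(11.95/(6.96 × 22.5 × 1.135)) = 1.63 s.

1.63 s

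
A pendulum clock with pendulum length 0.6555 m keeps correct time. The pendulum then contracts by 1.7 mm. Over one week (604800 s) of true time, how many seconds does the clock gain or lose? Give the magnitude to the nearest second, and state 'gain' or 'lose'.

T ∝ √L, so T'/T = √(0.65380/0.6555) = 0.998702.
In 604800 s of true time the clock registers 604800/0.998702 = 605585.8 s, so it gains 786 s.

gain 786 s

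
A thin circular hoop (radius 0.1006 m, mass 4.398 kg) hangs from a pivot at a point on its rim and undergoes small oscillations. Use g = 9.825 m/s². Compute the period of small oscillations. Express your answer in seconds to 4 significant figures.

I_cm = mr² = 0.044509 kg·m². The pivot is at distance d = 0.1006 m from the centre of mass.
By the parallel-axis theorem, I = I_cm + md² = 0.044509 + 0.044509 = 0.089019 kg·m².
T = 2π√(I/(mgd)) = 2π√(0.089019/(4.398 × 9.825 × 0.1006)) = 0.8991 s.

0.8991 s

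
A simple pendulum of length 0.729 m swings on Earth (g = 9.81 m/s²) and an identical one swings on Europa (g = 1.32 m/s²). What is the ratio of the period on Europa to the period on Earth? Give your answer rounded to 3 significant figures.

T ∝ 1/√g, so T₂/T₁ = √(g₁/g₂) = √(9.81/1.32) = 2.73.

2.73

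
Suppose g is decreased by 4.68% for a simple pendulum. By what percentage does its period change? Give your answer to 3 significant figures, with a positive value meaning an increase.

2.43%

T ∝ 1/√g, so T'/T = 1/√(0.9532) = 1.024.
Percentage change in T = (1.024 − 1) × 100% = 2.43%.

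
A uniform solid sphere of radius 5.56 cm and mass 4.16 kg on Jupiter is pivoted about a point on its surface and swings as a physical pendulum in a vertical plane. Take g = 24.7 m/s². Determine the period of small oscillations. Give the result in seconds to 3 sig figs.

I_cm = (2/5)mr² = 0.005144 kg·m². The pivot is at distance d = 0.0556 m from the centre of mass.
By the parallel-axis theorem, I = I_cm + md² = 0.005144 + 0.01286 = 0.01800 kg·m².
T = 2π√(I/(mgd)) = 2π√(0.01800/(4.16 × 24.7 × 0.0556)) = 0.353 s.

0.353 s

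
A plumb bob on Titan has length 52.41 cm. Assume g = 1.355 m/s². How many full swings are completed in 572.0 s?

146

T = 2π√(L/g) = 2π√(0.5241/1.355) = 3.9077 s.
Number of complete oscillations = ⌊572.0/3.9077⌋ = ⌊146.38⌋ = 146.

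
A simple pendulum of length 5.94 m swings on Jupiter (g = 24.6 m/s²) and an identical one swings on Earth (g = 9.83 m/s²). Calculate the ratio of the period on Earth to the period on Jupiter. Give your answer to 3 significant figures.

T ∝ 1/√g, so T₂/T₁ = √(g₁/g₂) = √(24.6/9.83) = 1.58.

1.58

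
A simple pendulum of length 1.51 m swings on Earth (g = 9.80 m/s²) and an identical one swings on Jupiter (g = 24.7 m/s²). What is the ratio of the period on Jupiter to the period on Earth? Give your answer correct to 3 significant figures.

0.630

T ∝ 1/√g, so T₂/T₁ = √(g₁/g₂) = √(9.80/24.7) = 0.630.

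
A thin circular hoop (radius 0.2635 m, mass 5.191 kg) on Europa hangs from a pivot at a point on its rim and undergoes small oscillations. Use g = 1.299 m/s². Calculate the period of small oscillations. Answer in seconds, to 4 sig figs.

4.002 s

I_cm = mr² = 0.36042 kg·m². The pivot is at distance d = 0.2635 m from the centre of mass.
By the parallel-axis theorem, I = I_cm + md² = 0.36042 + 0.36042 = 0.72085 kg·m².
T = 2π√(I/(mgd)) = 2π√(0.72085/(5.191 × 1.299 × 0.2635)) = 4.002 s.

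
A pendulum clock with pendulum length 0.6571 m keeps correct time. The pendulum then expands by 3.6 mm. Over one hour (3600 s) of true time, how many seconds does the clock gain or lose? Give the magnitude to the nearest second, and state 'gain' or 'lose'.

T ∝ √L, so T'/T = √(0.66070/0.6571) = 1.00274.
In 3600 s of true time the clock registers 3600/1.00274 = 3590.2 s, so it loses 10 s.

lose 10 s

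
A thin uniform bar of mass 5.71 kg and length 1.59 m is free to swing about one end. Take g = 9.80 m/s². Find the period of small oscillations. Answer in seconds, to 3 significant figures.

For a physical pendulum T = 2π√(I/(mgd)), with d = 0.7950 m from pivot to centre of mass.
I_cm = mL²/12 = 5.71 × 1.59²/12 = 1.203 kg·m²; I = I_cm + md² = 1.203 + 5.71 × 0.7950² = 4.812 kg·m².
T = 2π√(4.812/(5.71 × 9.80 × 0.7950)) = 2.07 s.

2.07 s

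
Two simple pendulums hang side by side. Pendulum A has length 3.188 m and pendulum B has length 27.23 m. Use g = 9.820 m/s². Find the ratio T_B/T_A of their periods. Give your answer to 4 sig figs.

2.923

T ∝ √L, so T_B/T_A = √(L_B/L_A) = √(27.23/3.188) = 2.923.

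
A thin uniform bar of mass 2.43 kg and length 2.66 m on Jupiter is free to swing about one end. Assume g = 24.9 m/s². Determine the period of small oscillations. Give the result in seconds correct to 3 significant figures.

For a physical pendulum T = 2π√(I/(mgd)), with d = 1.330 m from pivot to centre of mass.
I_cm = mL²/12 = 2.43 × 2.66²/12 = 1.433 kg·m²; I = I_cm + md² = 1.433 + 2.43 × 1.330² = 5.731 kg·m².
T = 2π√(5.731/(2.43 × 24.9 × 1.330)) = 1.68 s.

1.68 s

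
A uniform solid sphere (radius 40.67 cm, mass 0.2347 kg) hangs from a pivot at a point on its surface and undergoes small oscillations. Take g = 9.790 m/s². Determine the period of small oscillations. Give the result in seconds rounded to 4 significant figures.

I_cm = (2/5)mr² = 0.015528 kg·m². The pivot is at distance d = 0.4067 m from the centre of mass.
By the parallel-axis theorem, I = I_cm + md² = 0.015528 + 0.038821 = 0.054349 kg·m².
T = 2π√(I/(mgd)) = 2π√(0.054349/(0.2347 × 9.790 × 0.4067)) = 1.515 s.

1.515 s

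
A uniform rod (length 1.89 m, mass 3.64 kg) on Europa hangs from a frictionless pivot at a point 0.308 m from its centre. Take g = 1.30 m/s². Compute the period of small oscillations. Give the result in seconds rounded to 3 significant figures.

For a physical pendulum T = 2π√(I/(mgd)), with d = 0.3080 m from pivot to centre of mass.
I_cm = mL²/12 = 3.64 × 1.89²/12 = 1.084 kg·m²; I = I_cm + md² = 1.084 + 3.64 × 0.3080² = 1.429 kg·m².
T = 2π√(1.429/(3.64 × 1.30 × 0.3080)) = 6.22 s.

6.22 s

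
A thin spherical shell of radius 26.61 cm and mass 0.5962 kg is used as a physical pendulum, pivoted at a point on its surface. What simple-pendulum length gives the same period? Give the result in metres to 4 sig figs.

0.4435 m

The equivalent simple-pendulum length is L_eq = I/(md), where I is about the pivot and d = 0.26610 m.
I_cm = (2/3)mR² = 0.028144 kg·m², so I = I_cm + md² = 0.028144 + 0.042216 = 0.070361 kg·m².
L_eq = 0.070361/(0.5962 × 0.26610) = 0.4435 m.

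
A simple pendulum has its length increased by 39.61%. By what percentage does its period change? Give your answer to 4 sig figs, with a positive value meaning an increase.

T ∝ √L, so T'/T = √(1.3961) = 1.1816.
Percentage change in T = (1.1816 − 1) × 100% = 18.16%.

18.16%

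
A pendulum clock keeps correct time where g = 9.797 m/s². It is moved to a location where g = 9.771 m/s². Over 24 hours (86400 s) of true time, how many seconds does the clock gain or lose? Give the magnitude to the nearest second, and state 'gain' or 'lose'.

lose 115 s

The clock's period scales as T ∝ 1/√g, so T'/T = √(9.797/9.771) = 1.00133.
In 86400 s of true time the clock registers 86400/1.00133 = 86285.3 s, so it loses 115 s.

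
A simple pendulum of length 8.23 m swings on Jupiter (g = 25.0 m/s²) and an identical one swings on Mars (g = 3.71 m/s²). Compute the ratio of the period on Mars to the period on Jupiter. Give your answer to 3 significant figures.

2.60

T ∝ 1/√g, so T₂/T₁ = √(g₁/g₂) = √(25.0/3.71) = 2.60.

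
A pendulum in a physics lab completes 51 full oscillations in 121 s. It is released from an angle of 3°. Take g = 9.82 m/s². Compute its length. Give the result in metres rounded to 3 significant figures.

1.40 m

T = 121/51 = 2.373 s.
From T = 2π√(L/g), L = gT²/(4π²) = 9.82 × 2.373²/(4π²) = 1.40 m.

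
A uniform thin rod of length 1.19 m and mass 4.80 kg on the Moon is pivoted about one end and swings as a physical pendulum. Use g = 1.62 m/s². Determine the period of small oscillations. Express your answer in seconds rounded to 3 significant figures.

4.40 s

For a physical pendulum T = 2π√(I/(mgd)), with d = 0.5950 m from pivot to centre of mass.
I_cm = mL²/12 = 4.80 × 1.19²/12 = 0.5664 kg·m²; I = I_cm + md² = 0.5664 + 4.80 × 0.5950² = 2.266 kg·m².
T = 2π√(2.266/(4.80 × 1.62 × 0.5950)) = 4.40 s.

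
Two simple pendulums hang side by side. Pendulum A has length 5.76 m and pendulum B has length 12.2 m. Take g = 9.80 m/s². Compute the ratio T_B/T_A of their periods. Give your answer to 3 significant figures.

T ∝ √L, so T_B/T_A = √(L_B/L_A) = √(12.2/5.76) = 1.46.

1.46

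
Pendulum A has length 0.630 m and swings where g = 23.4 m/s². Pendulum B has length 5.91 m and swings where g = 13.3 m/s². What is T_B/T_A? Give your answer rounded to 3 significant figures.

4.06

T = 2π√(L/g), so T_B/T_A = √((L_B/g_B)/(L_A/g_A)) = √((5.91/13.3)/(0.630/23.4)) = 4.06.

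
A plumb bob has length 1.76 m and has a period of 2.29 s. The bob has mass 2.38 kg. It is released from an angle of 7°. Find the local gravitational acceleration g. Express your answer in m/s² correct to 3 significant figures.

13.2 m/s²

From T = 2π√(L/g), g = 4π²L/T² = 4π² × 1.76/2.290² = 13.2 m/s².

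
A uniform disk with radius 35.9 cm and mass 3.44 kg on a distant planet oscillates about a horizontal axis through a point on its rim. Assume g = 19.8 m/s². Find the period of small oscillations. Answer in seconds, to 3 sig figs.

1.04 s

I_cm = ½mr² = 0.2217 kg·m². The pivot is at distance d = 0.359 m from the centre of mass.
By the parallel-axis theorem, I = I_cm + md² = 0.2217 + 0.4434 = 0.6650 kg·m².
T = 2π√(I/(mgd)) = 2π√(0.6650/(3.44 × 19.8 × 0.359)) = 1.04 s.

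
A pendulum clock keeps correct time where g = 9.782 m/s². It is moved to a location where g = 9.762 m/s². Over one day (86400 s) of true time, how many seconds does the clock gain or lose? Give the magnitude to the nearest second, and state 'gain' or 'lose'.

lose 88 s

The clock's period scales as T ∝ 1/√g, so T'/T = √(9.782/9.762) = 1.00102.
In 86400 s of true time the clock registers 86400/1.00102 = 86311.6 s, so it loses 88 s.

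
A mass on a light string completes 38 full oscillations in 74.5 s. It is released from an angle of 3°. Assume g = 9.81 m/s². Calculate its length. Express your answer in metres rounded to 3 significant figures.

0.955 m

T = 74.5/38 = 1.961 s.
From T = 2π√(L/g), L = gT²/(4π²) = 9.81 × 1.961²/(4π²) = 0.955 m.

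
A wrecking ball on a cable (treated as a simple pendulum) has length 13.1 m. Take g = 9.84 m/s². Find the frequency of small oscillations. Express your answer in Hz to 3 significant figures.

0.138 Hz

T = 2π√(L/g) = 2π√(13.1/9.84) = 7.250 s, so f = 1/T = 0.138 Hz.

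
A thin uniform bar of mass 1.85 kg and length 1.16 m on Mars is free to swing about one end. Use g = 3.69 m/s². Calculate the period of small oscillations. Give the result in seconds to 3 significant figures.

2.88 s

For a physical pendulum T = 2π√(I/(mgd)), with d = 0.5800 m from pivot to centre of mass.
I_cm = mL²/12 = 1.85 × 1.16²/12 = 0.2074 kg·m²; I = I_cm + md² = 0.2074 + 1.85 × 0.5800² = 0.8298 kg·m².
T = 2π√(0.8298/(1.85 × 3.69 × 0.5800)) = 2.88 s.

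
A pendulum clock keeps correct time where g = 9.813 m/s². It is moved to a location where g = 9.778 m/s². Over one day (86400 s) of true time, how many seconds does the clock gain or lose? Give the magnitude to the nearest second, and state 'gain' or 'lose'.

lose 154 s

The clock's period scales as T ∝ 1/√g, so T'/T = √(9.813/9.778) = 1.00179.
In 86400 s of true time the clock registers 86400/1.00179 = 86245.8 s, so it loses 154 s.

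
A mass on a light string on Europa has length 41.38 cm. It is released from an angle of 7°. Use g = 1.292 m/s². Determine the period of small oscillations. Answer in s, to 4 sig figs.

3.556 s

T = 2π√(L/g) = 2π√(0.4138/1.292) = 2π × 0.56593 = 3.556 s.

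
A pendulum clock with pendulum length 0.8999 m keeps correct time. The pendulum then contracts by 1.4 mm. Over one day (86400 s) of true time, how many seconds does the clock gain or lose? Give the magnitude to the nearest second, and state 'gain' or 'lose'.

gain 67 s

T ∝ √L, so T'/T = √(0.89850/0.8999) = 0.999222.
In 86400 s of true time the clock registers 86400/0.999222 = 86467.3 s, so it gains 67 s.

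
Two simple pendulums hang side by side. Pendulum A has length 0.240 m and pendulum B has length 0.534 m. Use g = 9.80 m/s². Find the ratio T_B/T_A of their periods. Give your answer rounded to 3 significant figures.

T ∝ √L, so T_B/T_A = √(L_B/L_A) = √(0.534/0.240) = 1.49.

1.49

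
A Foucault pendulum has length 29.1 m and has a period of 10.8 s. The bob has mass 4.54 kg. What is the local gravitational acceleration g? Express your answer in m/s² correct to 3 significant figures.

From T = 2π√(L/g), g = 4π²L/T² = 4π² × 29.1/10.80² = 9.85 m/s².

9.85 m/s²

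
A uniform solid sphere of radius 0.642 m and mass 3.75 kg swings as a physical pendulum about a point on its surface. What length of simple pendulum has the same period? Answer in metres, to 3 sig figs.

The equivalent simple-pendulum length is L_eq = I/(md), where I is about the pivot and d = 0.6420 m.
I_cm = (2/5)mR² = 0.6182 kg·m², so I = I_cm + md² = 0.6182 + 1.546 = 2.164 kg·m².
L_eq = 2.164/(3.75 × 0.6420) = 0.899 m.

0.899 m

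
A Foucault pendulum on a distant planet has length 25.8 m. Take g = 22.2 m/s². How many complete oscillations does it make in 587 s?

86

T = 2π√(L/g) = 2π√(25.8/22.2) = 6.774 s.
Number of complete oscillations = ⌊587/6.774⌋ = ⌊86.66⌋ = 86.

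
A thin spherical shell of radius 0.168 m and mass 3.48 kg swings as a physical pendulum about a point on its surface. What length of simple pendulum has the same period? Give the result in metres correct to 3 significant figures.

The equivalent simple-pendulum length is L_eq = I/(md), where I is about the pivot and d = 0.1680 m.
I_cm = (2/3)mR² = 0.06548 kg·m², so I = I_cm + md² = 0.06548 + 0.09822 = 0.1637 kg·m².
L_eq = 0.1637/(3.48 × 0.1680) = 0.280 m.

0.280 m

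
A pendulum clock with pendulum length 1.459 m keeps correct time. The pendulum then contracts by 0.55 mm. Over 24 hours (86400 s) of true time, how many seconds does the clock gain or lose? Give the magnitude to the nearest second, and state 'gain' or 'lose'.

gain 16 s

T ∝ √L, so T'/T = √(1.45845/1.459) = 0.999811.
In 86400 s of true time the clock registers 86400/0.999811 = 86416.3 s, so it gains 16 s.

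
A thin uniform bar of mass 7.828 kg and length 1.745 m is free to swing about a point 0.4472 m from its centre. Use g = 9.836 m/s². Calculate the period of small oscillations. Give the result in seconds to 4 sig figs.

2.018 s

For a physical pendulum T = 2π√(I/(mgd)), with d = 0.44720 m from pivot to centre of mass.
I_cm = mL²/12 = 7.828 × 1.745²/12 = 1.9864 kg·m²; I = I_cm + md² = 1.9864 + 7.828 × 0.44720² = 3.5519 kg·m².
T = 2π√(3.5519/(7.828 × 9.836 × 0.44720)) = 2.018 s.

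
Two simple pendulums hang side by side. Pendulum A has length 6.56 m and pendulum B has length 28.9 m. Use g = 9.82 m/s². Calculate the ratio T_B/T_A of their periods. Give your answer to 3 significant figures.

T ∝ √L, so T_B/T_A = √(L_B/L_A) = √(28.9/6.56) = 2.10.

2.10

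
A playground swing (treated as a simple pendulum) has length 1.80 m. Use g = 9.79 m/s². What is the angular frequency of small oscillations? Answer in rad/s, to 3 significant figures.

ω = √(g/L) = √(9.79/1.80) = 2.33 rad/s.

2.33 rad/s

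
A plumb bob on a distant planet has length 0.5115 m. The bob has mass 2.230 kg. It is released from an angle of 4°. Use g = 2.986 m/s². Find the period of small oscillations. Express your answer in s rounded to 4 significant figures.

T = 2π√(L/g) = 2π√(0.5115/2.986) = 2π × 0.41388 = 2.601 s.

2.601 s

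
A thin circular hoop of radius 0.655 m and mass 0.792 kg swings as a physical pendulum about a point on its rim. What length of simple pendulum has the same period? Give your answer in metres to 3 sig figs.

The equivalent simple-pendulum length is L_eq = I/(md), where I is about the pivot and d = 0.6550 m.
I_cm = mR² = 0.3398 kg·m², so I = I_cm + md² = 0.3398 + 0.3398 = 0.6796 kg·m².
L_eq = 0.6796/(0.792 × 0.6550) = 1.31 m.

1.31 m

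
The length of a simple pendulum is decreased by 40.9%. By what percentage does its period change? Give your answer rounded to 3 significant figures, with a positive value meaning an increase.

-23.1%

T ∝ √L, so T'/T = √(0.5910) = 0.7688.
Percentage change in T = (0.7688 − 1) × 100% = -23.1%.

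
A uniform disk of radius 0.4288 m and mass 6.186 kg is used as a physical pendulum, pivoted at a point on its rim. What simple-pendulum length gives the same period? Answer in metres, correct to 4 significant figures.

The equivalent simple-pendulum length is L_eq = I/(md), where I is about the pivot and d = 0.42880 m.
I_cm = ½mR² = 0.56871 kg·m², so I = I_cm + md² = 0.56871 + 1.1374 = 1.7061 kg·m².
L_eq = 1.7061/(6.186 × 0.42880) = 0.6432 m.

0.6432 m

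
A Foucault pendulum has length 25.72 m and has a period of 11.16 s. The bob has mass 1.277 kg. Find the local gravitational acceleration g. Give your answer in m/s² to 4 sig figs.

8.153 m/s²

From T = 2π√(L/g), g = 4π²L/T² = 4π² × 25.72/11.160² = 8.153 m/s².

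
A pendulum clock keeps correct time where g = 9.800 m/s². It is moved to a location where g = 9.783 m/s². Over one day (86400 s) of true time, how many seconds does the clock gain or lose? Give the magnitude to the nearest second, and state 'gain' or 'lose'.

lose 75 s

The clock's period scales as T ∝ 1/√g, so T'/T = √(9.800/9.783) = 1.00087.
In 86400 s of true time the clock registers 86400/1.00087 = 86325.0 s, so it loses 75 s.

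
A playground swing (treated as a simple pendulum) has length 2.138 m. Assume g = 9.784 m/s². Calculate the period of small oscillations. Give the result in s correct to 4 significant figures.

T = 2π√(L/g) = 2π√(2.138/9.784) = 2π × 0.46746 = 2.937 s.

2.937 s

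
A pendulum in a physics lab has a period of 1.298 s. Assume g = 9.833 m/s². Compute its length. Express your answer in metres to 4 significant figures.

From T = 2π√(L/g), L = gT²/(4π²) = 9.833 × 1.2980²/(4π²) = 0.4196 m.

0.4196 m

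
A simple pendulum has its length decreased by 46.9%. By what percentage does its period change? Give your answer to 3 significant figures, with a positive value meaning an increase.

-27.1%

T ∝ √L, so T'/T = √(0.5310) = 0.7287.
Percentage change in T = (0.7287 − 1) × 100% = -27.1%.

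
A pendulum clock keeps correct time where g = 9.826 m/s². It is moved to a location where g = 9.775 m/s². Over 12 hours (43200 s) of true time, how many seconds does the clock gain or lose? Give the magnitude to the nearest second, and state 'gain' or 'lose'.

The clock's period scales as T ∝ 1/√g, so T'/T = √(9.826/9.775) = 1.00261.
In 43200 s of true time the clock registers 43200/1.00261 = 43087.7 s, so it loses 112 s.

lose 112 s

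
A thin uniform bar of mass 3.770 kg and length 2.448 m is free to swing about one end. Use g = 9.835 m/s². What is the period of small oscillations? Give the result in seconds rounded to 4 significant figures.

2.559 s

For a physical pendulum T = 2π√(I/(mgd)), with d = 1.2240 m from pivot to centre of mass.
I_cm = mL²/12 = 3.770 × 2.448²/12 = 1.8827 kg·m²; I = I_cm + md² = 1.8827 + 3.770 × 1.2240² = 7.5308 kg·m².
T = 2π√(7.5308/(3.770 × 9.835 × 1.2240)) = 2.559 s.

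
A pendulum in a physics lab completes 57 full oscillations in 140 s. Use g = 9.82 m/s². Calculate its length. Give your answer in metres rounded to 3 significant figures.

T = 140/57 = 2.456 s.
From T = 2π√(L/g), L = gT²/(4π²) = 9.82 × 2.456²/(4π²) = 1.50 m.

1.50 m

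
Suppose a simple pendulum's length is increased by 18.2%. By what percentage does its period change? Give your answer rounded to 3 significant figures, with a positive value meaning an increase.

T ∝ √L, so T'/T = √(1.182) = 1.087.
Percentage change in T = (1.087 − 1) × 100% = 8.72%.

8.72%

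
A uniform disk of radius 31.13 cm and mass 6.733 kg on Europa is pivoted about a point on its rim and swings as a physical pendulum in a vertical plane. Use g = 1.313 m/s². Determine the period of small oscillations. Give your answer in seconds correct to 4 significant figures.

I_cm = ½mr² = 0.32624 kg·m². The pivot is at distance d = 0.3113 m from the centre of mass.
By the parallel-axis theorem, I = I_cm + md² = 0.32624 + 0.65248 = 0.97872 kg·m².
T = 2π√(I/(mgd)) = 2π√(0.97872/(6.733 × 1.313 × 0.3113)) = 3.747 s.

3.747 s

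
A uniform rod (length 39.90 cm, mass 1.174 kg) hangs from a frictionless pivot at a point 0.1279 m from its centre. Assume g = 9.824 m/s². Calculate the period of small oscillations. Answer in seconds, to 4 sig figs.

For a physical pendulum T = 2π√(I/(mgd)), with d = 0.12790 m from pivot to centre of mass.
I_cm = mL²/12 = 1.174 × 0.3990²/12 = 0.015575 kg·m²; I = I_cm + md² = 0.015575 + 1.174 × 0.12790² = 0.034780 kg·m².
T = 2π√(0.034780/(1.174 × 9.824 × 0.12790)) = 0.9648 s.

0.9648 s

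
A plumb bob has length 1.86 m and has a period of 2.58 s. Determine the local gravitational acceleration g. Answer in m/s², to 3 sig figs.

11.0 m/s²

From T = 2π√(L/g), g = 4π²L/T² = 4π² × 1.86/2.580² = 11.0 m/s².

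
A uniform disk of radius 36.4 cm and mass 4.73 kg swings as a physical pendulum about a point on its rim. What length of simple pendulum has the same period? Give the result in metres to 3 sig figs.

0.546 m

The equivalent simple-pendulum length is L_eq = I/(md), where I is about the pivot and d = 0.3640 m.
I_cm = ½mR² = 0.3134 kg·m², so I = I_cm + md² = 0.3134 + 0.6267 = 0.9401 kg·m².
L_eq = 0.9401/(4.73 × 0.3640) = 0.546 m.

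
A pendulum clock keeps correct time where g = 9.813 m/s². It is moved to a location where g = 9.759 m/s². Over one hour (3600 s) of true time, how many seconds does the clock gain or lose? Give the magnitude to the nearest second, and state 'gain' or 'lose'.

The clock's period scales as T ∝ 1/√g, so T'/T = √(9.813/9.759) = 1.00276.
In 3600 s of true time the clock registers 3600/1.00276 = 3590.1 s, so it loses 10 s.

lose 10 s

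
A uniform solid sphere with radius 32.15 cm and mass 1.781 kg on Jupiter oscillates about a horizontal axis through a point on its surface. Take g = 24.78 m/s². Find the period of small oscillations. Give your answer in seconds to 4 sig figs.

0.8468 s

I_cm = (2/5)mr² = 0.073635 kg·m². The pivot is at distance d = 0.3215 m from the centre of mass.
By the parallel-axis theorem, I = I_cm + md² = 0.073635 + 0.18409 = 0.25772 kg·m².
T = 2π√(I/(mgd)) = 2π√(0.25772/(1.781 × 24.78 × 0.3215)) = 0.8468 s.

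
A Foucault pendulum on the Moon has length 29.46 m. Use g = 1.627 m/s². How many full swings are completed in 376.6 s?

14

T = 2π√(L/g) = 2π√(29.46/1.627) = 26.736 s.
Number of complete oscillations = ⌊376.6/26.736⌋ = ⌊14.086⌋ = 14.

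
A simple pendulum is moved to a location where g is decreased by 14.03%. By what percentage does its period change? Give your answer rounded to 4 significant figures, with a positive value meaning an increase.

T ∝ 1/√g, so T'/T = 1/√(0.85970) = 1.0785.
Percentage change in T = (1.0785 − 1) × 100% = 7.852%.

7.852%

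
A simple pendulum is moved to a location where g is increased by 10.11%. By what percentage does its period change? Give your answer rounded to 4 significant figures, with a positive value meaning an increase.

-4.701%

T ∝ 1/√g, so T'/T = 1/√(1.1011) = 0.95299.
Percentage change in T = (0.95299 − 1) × 100% = -4.701%.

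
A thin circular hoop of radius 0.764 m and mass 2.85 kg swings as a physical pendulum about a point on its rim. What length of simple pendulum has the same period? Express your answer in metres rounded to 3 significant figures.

1.53 m

The equivalent simple-pendulum length is L_eq = I/(md), where I is about the pivot and d = 0.7640 m.
I_cm = mR² = 1.664 kg·m², so I = I_cm + md² = 1.664 + 1.664 = 3.327 kg·m².
L_eq = 3.327/(2.85 × 0.7640) = 1.53 m.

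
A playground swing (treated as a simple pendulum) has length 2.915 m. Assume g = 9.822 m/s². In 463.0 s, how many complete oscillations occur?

135

T = 2π√(L/g) = 2π√(2.915/9.822) = 3.4229 s.
Number of complete oscillations = ⌊463.0/3.4229⌋ = ⌊135.26⌋ = 135.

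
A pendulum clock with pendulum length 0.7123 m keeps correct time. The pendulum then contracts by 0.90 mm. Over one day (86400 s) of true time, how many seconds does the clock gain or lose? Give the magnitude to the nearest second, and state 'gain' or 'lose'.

gain 55 s

T ∝ √L, so T'/T = √(0.71140/0.7123) = 0.999368.
In 86400 s of true time the clock registers 86400/0.999368 = 86454.6 s, so it gains 55 s.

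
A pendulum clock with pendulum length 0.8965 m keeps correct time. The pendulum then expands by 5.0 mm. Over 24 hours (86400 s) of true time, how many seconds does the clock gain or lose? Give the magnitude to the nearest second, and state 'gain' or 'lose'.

T ∝ √L, so T'/T = √(0.90150/0.8965) = 1.00278.
In 86400 s of true time the clock registers 86400/1.00278 = 86160.1 s, so it loses 240 s.

lose 240 s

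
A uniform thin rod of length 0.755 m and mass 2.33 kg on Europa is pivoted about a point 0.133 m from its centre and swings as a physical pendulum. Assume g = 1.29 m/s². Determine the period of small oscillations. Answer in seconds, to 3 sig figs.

3.87 s

For a physical pendulum T = 2π√(I/(mgd)), with d = 0.1330 m from pivot to centre of mass.
I_cm = mL²/12 = 2.33 × 0.755²/12 = 0.1107 kg·m²; I = I_cm + md² = 0.1107 + 2.33 × 0.1330² = 0.1519 kg·m².
T = 2π√(0.1519/(2.33 × 1.29 × 0.1330)) = 3.87 s.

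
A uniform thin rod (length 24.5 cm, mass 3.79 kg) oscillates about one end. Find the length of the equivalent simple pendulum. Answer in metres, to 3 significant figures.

The equivalent simple-pendulum length is L_eq = I/(md), where I is about the pivot and d = 0.1225 m.
I_cm = (1/12)mL² = 0.01896 kg·m², so I = I_cm + md² = 0.01896 + 0.05687 = 0.07583 kg·m².
L_eq = 0.07583/(3.79 × 0.1225) = 0.163 m.

0.163 m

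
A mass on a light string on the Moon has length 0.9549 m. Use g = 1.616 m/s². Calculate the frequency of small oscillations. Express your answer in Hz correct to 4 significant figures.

0.2070 Hz

T = 2π√(L/g) = 2π√(0.9549/1.616) = 4.8299 s, so f = 1/T = 0.2070 Hz.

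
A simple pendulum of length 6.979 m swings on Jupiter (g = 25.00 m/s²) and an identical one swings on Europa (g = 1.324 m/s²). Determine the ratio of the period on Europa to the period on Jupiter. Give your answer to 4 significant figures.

T ∝ 1/√g, so T₂/T₁ = √(g₁/g₂) = √(25.00/1.324) = 4.345.

4.345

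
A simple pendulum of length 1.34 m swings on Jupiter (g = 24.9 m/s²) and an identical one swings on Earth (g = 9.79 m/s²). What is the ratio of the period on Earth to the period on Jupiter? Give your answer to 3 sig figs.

1.59

T ∝ 1/√g, so T₂/T₁ = √(g₁/g₂) = √(24.9/9.79) = 1.59.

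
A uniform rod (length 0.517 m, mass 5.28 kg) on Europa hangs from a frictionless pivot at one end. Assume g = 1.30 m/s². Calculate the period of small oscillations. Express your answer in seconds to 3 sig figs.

For a physical pendulum T = 2π√(I/(mgd)), with d = 0.2585 m from pivot to centre of mass.
I_cm = mL²/12 = 5.28 × 0.517²/12 = 0.1176 kg·m²; I = I_cm + md² = 0.1176 + 5.28 × 0.2585² = 0.4704 kg·m².
T = 2π√(0.4704/(5.28 × 1.30 × 0.2585)) = 3.24 s.

3.24 s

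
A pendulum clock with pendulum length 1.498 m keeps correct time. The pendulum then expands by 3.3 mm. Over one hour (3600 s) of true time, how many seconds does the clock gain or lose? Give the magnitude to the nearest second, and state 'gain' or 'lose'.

T ∝ √L, so T'/T = √(1.50130/1.498) = 1.00110.
In 3600 s of true time the clock registers 3600/1.00110 = 3596.0 s, so it loses 4 s.

lose 4 s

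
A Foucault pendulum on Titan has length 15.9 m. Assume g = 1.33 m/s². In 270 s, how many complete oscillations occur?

T = 2π√(L/g) = 2π√(15.9/1.33) = 21.72 s.
Number of complete oscillations = ⌊270/21.72⌋ = ⌊12.43⌋ = 12.

12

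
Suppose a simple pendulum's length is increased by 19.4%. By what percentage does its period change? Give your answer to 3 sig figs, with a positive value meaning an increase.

T ∝ √L, so T'/T = √(1.194) = 1.093.
Percentage change in T = (1.093 − 1) × 100% = 9.27%.

9.27%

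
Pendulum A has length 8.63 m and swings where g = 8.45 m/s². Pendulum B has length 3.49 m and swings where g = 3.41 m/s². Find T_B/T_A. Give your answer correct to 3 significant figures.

1.00

T = 2π√(L/g), so T_B/T_A = √((L_B/g_B)/(L_A/g_A)) = √((3.49/3.41)/(8.63/8.45)) = 1.00.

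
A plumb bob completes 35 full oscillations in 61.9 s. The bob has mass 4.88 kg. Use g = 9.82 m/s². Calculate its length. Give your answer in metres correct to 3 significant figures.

T = 61.9/35 = 1.769 s.
From T = 2π√(L/g), L = gT²/(4π²) = 9.82 × 1.769²/(4π²) = 0.778 m.

0.778 m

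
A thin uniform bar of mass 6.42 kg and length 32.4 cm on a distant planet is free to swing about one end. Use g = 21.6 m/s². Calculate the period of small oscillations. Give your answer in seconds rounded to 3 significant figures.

For a physical pendulum T = 2π√(I/(mgd)), with d = 0.1620 m from pivot to centre of mass.
I_cm = mL²/12 = 6.42 × 0.324²/12 = 0.05616 kg·m²; I = I_cm + md² = 0.05616 + 6.42 × 0.1620² = 0.2246 kg·m².
T = 2π√(0.2246/(6.42 × 21.6 × 0.1620)) = 0.628 s.

0.628 s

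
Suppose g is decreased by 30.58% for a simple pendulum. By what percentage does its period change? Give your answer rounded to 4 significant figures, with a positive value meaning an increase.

T ∝ 1/√g, so T'/T = 1/√(0.69420) = 1.2002.
Percentage change in T = (1.2002 − 1) × 100% = 20.02%.

20.02%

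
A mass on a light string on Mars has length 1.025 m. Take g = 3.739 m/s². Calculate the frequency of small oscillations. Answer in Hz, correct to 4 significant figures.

0.3040 Hz

T = 2π√(L/g) = 2π√(1.025/3.739) = 3.2898 s, so f = 1/T = 0.3040 Hz.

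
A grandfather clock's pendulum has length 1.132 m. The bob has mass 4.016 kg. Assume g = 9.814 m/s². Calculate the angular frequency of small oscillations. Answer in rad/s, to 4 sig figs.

ω = √(g/L) = √(9.814/1.132) = 2.944 rad/s.

2.944 rad/s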